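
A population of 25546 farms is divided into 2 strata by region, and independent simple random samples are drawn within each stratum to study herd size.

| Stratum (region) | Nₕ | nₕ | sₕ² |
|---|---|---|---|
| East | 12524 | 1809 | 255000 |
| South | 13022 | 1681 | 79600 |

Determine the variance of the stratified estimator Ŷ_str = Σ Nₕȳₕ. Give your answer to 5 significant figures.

Var(Ŷ_str) = Σₕ Nₕ²(1 − fₕ)sₕ²/nₕ.
East: 12524²·(1 − 1809/12524)·255000/1809 = 1.8916329 × 10^10.
South: 13022²·(1 − 1681/13022)·79600/1681 = 6.993175 × 10^9.
Sum = 2.5909504 × 10^10.

2.5910 × 10^10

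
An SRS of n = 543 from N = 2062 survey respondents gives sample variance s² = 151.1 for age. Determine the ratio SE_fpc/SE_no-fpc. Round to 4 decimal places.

f = n/N = 543/2062 = 0.26333657.
SE_no-fpc = √(s²/n) = 0.52751197; SE_fpc = √((1−f)s²/n) = 0.45275877.
Ratio = √(1−f) = 0.85829100.

0.8583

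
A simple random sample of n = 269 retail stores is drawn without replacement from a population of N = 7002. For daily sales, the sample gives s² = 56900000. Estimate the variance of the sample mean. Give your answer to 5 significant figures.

Under SRS without replacement, Var(ȳ) = (1 − f)·s²/n with f = n/N = 269/7002 = 0.03841759.
Var(ȳ) = (1 − 0.03841759)·56900000/269 = 0.96158241·211524.16 = 203397.91.

203400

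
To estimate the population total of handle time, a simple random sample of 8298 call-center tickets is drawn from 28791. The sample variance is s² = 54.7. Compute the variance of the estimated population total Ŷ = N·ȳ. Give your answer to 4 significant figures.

Var(Ŷ) = N²·Var(ȳ) = N²·(1 − n/N)·s²/n.
f = 8298/28791 = 0.28821507; Var(ȳ) = 0.71178493·54.7/8298 = 0.0046920506.
Var(Ŷ) = 28791² · 0.0046920506 = 3.8893425 × 10^6.

3.889 × 10^6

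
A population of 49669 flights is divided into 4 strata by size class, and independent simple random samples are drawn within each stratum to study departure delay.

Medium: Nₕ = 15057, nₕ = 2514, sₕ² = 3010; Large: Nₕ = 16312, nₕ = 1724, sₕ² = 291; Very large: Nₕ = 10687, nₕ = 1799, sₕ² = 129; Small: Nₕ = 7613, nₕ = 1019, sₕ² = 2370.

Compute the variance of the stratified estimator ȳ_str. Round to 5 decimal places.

Var(ȳ_str) = Σₕ Wₕ²(1 − fₕ)sₕ²/nₕ with Wₕ = Nₕ/N, N = 49669.
Medium: Wₕ = 0.30314683; term = 0.30314683²·(1 − 0.16696553)·3010/2514 = 0.091657976.
Large: Wₕ = 0.32841410; term = 0.32841410²·(1 − 0.10568906)·291/1724 = 0.016281254.
Very large: Wₕ = 0.21516439; term = 0.21516439²·(1 − 0.16833536)·129/1799 = 0.0027608802.
Small: Wₕ = 0.15327468; term = 0.15327468²·(1 − 0.13384999)·2370/1019 = 0.047326905.
Sum = 0.15802702.

0.15803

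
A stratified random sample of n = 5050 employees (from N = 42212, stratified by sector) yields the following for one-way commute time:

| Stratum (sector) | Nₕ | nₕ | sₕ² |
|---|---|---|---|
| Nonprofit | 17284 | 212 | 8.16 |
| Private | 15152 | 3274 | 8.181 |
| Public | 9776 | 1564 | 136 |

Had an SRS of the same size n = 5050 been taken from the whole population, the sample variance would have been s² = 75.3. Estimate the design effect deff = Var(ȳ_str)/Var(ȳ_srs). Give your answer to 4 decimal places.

0.8032

Var(ȳ_str) = Σ Wₕ²(1−fₕ)sₕ²/nₕ with Wₕ = Nₕ/42212:
  Nonprofit: (17284/42212)²·(1−212/17284)·8.16/212 = 0.0063739859
  Private: (15152/42212)²·(1−3274/15152)·8.181/3274 = 2.5238826 × 10^-4
  Public: (9776/42212)²·(1−1564/9776)·136/1564 = 0.0039177835
  → Var(ȳ_str) = 0.010544158.
Var(ȳ_srs) = (1 − 5050/42212)·75.3/5050 = 0.013127038.
deff = 0.010544158 / 0.013127038 = 0.8032.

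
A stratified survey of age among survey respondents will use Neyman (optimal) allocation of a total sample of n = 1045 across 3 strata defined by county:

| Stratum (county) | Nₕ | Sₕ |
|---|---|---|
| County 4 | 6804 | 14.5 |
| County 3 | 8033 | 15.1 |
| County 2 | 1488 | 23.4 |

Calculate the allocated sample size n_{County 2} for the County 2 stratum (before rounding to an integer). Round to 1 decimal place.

Neyman allocation: nₕ = n·NₕSₕ / Σⱼ NⱼSⱼ.
Σ NⱼSⱼ = 6804·14.5 + 8033·15.1 + 1488·23.4 = 254775.5.
n_{County 2} = 1045·1488·23.4 / 254775.5 = 142.8.

142.8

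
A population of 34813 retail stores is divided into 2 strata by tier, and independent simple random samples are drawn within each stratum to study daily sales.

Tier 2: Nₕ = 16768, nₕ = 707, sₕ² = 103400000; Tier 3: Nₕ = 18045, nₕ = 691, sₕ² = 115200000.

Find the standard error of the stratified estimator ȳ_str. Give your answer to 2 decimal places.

Var(ȳ_str) = Σₕ Wₕ²(1 − fₕ)sₕ²/nₕ with Wₕ = Nₕ/N, N = 34813.
Tier 2: Wₕ = 0.48165915; term = 0.48165915²·(1 − 0.04216365)·103400000/707 = 32499.155.
Tier 3: Wₕ = 0.51834085; term = 0.51834085²·(1 − 0.03829316)·115200000/691 = 43077.254.
Sum = 75576.409.
SE = √(75576.409) = 274.91.

274.91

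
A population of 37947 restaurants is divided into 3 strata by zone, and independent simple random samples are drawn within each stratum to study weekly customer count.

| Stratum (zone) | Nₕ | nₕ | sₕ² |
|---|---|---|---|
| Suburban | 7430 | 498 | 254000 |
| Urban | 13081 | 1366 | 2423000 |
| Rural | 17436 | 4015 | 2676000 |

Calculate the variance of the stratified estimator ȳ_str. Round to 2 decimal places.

315.32

Var(ȳ_str) = Σₕ Wₕ²(1 − fₕ)sₕ²/nₕ with Wₕ = Nₕ/N, N = 37947.
Suburban: Wₕ = 0.19579940; term = 0.19579940²·(1 − 0.06702557)·254000/498 = 18.243025.
Urban: Wₕ = 0.34471763; term = 0.34471763²·(1 − 0.10442627)·2423000/1366 = 188.76917.
Rural: Wₕ = 0.45948296; term = 0.45948296²·(1 − 0.23027070)·2676000/4015 = 108.31221.
Sum = 315.32441.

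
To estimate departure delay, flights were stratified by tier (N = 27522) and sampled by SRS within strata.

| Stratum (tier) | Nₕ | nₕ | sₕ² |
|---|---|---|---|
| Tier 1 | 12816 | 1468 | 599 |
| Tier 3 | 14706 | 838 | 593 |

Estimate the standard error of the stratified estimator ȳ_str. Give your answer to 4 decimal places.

Var(ȳ_str) = Σₕ Wₕ²(1 − fₕ)sₕ²/nₕ with Wₕ = Nₕ/N, N = 27522.
Tier 1: Wₕ = 0.46566383; term = 0.46566383²·(1 − 0.11454432)·599/1468 = 0.078345239.
Tier 3: Wₕ = 0.53433617; term = 0.53433617²·(1 − 0.05698354)·593/838 = 0.19052812.
Sum = 0.26887336.
SE = √(0.26887336) = 0.5185.

0.5185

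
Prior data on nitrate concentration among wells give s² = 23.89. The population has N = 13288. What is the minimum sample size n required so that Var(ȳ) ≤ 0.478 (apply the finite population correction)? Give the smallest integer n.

50

Without fpc, n₀ = s²/D = 23.89/0.478 = 49.9791.
With fpc, (1 − n/N)·s²/n ≤ D requires n ≥ n₀/(1 + n₀/N) = 49.9791/(1 + 49.9791/13288) = 49.7918.
Rounding up, n = 50.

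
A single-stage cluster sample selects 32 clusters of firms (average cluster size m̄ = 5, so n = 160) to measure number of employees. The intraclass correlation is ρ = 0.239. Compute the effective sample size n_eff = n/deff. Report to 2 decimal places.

81.80

deff = 1 + (5 − 1)·0.239 = 1 + 0.956 = 1.956.
n_eff = 160 / 1.956 = 81.80.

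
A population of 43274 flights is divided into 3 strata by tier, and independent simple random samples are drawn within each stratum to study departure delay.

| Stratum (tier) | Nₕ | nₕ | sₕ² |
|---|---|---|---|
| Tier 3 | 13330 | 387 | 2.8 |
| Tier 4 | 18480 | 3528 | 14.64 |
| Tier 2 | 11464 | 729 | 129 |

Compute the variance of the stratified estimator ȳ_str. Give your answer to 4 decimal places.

Var(ȳ_str) = Σₕ Wₕ²(1 − fₕ)sₕ²/nₕ with Wₕ = Nₕ/N, N = 43274.
Tier 3: Wₕ = 0.30803716; term = 0.30803716²·(1 − 0.02903226)·2.8/387 = 6.6658891 × 10^-4.
Tier 4: Wₕ = 0.42704626; term = 0.42704626²·(1 − 0.19090909)·14.64/3528 = 6.1229354 × 10^-4.
Tier 2: Wₕ = 0.26491658; term = 0.26491658²·(1 − 0.06359037)·129/729 = 0.011629106.
Sum = 0.012907988.

0.0129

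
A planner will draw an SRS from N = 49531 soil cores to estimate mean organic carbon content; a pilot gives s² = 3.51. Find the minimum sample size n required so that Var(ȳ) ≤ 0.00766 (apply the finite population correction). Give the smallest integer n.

Without fpc, n₀ = s²/D = 3.51/0.00766 = 458.2245.
With fpc, (1 − n/N)·s²/n ≤ D requires n ≥ n₀/(1 + n₀/N) = 458.2245/(1 + 458.2245/49531) = 454.0242.
Rounding up, n = 455.

455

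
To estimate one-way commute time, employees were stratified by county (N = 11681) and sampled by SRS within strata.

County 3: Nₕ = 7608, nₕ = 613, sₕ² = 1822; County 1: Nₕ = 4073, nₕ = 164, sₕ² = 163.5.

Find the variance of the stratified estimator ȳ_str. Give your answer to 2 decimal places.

Var(ȳ_str) = Σₕ Wₕ²(1 − fₕ)sₕ²/nₕ with Wₕ = Nₕ/N, N = 11681.
County 3: Wₕ = 0.65131410; term = 0.65131410²·(1 − 0.08057308)·1822/613 = 1.1592739.
County 1: Wₕ = 0.34868590; term = 0.34868590²·(1 − 0.04026516)·163.5/164 = 0.11633059.
Sum = 1.2756045.

1.28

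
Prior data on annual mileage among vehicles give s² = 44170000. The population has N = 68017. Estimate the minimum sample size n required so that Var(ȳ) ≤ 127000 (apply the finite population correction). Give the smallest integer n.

Without fpc, n₀ = s²/D = 44170000/127000 = 347.7953.
With fpc, (1 − n/N)·s²/n ≤ D requires n ≥ n₀/(1 + n₀/N) = 347.7953/(1 + 347.7953/68017) = 346.0259.
Rounding up, n = 347.

347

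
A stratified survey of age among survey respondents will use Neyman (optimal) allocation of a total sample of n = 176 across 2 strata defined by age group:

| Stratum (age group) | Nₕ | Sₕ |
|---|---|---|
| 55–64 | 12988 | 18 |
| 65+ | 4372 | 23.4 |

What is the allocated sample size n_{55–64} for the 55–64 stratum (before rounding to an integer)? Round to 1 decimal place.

Neyman allocation: nₕ = n·NₕSₕ / Σⱼ NⱼSⱼ.
Σ NⱼSⱼ = 12988·18 + 4372·23.4 = 336088.8.
n_{55–64} = 176·12988·18 / 336088.8 = 122.4.

122.4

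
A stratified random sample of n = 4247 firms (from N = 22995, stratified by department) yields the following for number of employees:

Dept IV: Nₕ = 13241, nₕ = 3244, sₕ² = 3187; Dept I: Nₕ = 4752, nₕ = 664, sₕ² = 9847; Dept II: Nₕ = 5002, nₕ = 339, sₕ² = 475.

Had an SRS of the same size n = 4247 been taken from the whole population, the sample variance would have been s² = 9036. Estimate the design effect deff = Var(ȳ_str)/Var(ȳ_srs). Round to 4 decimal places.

Var(ȳ_str) = Σ Wₕ²(1−fₕ)sₕ²/nₕ with Wₕ = Nₕ/22995:
  Dept IV: (13241/22995)²·(1−3244/13241)·3187/3244 = 0.24593756
  Dept I: (4752/22995)²·(1−664/4752)·9847/664 = 0.54482415
  Dept II: (5002/22995)²·(1−339/5002)·475/339 = 0.06180679
  → Var(ȳ_str) = 0.8525685.
Var(ȳ_srs) = (1 − 4247/22995)·9036/4247 = 1.7346645.
deff = 0.8525685 / 1.7346645 = 0.4915.

0.4915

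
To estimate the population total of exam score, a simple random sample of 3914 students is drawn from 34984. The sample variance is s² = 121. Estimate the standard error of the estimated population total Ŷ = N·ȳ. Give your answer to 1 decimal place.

Var(Ŷ) = N²·Var(ȳ) = N²·(1 − n/N)·s²/n.
f = 3914/34984 = 0.11187972; Var(ȳ) = 0.88812028·121/3914 = 0.027455941.
Var(Ŷ) = 34984² · 0.027455941 = 3.3602784 × 10^7.
SE(Ŷ) = √(3.3602784 × 10^7) = 5796.8.

5796.8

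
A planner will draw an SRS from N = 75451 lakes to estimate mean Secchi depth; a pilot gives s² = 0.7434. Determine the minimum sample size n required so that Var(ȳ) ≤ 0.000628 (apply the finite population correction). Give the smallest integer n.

Without fpc, n₀ = s²/D = 0.7434/0.000628 = 1183.7580.
With fpc, (1 − n/N)·s²/n ≤ D requires n ≥ n₀/(1 + n₀/N) = 1183.7580/(1 + 1183.7580/75451) = 1165.4728.
Rounding up, n = 1166.

1166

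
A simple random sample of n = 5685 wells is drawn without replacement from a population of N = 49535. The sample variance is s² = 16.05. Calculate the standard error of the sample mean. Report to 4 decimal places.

Under SRS without replacement, Var(ȳ) = (1 − f)·s²/n with f = n/N = 5685/49535 = 0.11476734.
Var(ȳ) = (1 − 0.11476734)·16.05/5685 = 0.88523266·0.002823219 = 0.0024992057.
SE(ȳ) = √(0.0024992057) = 0.0500.

0.0500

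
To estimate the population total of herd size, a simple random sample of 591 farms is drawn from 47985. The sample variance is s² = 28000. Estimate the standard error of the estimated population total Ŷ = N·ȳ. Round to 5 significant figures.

328250

Var(Ŷ) = N²·Var(ȳ) = N²·(1 − n/N)·s²/n.
f = 591/47985 = 0.01231635; Var(ȳ) = 0.98768365·28000/591 = 46.793811.
Var(Ŷ) = 47985² · 46.793811 = 1.0774557 × 10^11.
SE(Ŷ) = √(1.0774557 × 10^11) = 328250.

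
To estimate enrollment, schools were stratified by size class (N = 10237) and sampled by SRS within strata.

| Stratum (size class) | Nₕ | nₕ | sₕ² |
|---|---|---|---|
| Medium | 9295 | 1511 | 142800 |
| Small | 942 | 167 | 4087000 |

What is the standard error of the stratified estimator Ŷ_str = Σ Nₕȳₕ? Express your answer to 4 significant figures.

Var(Ŷ_str) = Σₕ Nₕ²(1 − fₕ)sₕ²/nₕ.
Medium: 9295²·(1 − 1511/9295)·142800/1511 = 6.8377932 × 10^9.
Small: 942²·(1 − 167/942)·4087000/167 = 1.7866553 × 10^10.
Sum = 2.4704346 × 10^10.
SE = √(2.4704346 × 10^10) = 157200.

157200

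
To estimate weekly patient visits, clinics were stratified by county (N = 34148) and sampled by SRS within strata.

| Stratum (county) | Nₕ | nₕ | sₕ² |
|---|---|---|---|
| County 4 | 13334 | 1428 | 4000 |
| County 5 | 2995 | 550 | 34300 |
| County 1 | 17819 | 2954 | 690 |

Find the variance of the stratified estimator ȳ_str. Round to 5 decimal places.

0.82604

Var(ȳ_str) = Σₕ Wₕ²(1 − fₕ)sₕ²/nₕ with Wₕ = Nₕ/N, N = 34148.
County 4: Wₕ = 0.39047675; term = 0.39047675²·(1 − 0.10709465)·4000/1428 = 0.38135335.
County 5: Wₕ = 0.08770645; term = 0.08770645²·(1 − 0.18363940)·34300/550 = 0.39163056.
County 1: Wₕ = 0.52181680; term = 0.52181680²·(1 − 0.16577810)·690/2954 = 0.053058662.
Sum = 0.82604257.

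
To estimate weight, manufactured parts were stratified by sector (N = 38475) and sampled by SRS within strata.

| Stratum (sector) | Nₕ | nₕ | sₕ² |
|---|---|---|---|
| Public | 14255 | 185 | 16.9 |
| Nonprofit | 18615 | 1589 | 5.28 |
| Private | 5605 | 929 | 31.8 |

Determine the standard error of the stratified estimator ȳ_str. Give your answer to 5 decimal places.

0.11702

Var(ȳ_str) = Σₕ Wₕ²(1 − fₕ)sₕ²/nₕ with Wₕ = Nₕ/N, N = 38475.
Public: Wₕ = 0.37050032; term = 0.37050032²·(1 − 0.01297790)·16.9/185 = 0.012377104.
Nonprofit: Wₕ = 0.48382066; term = 0.48382066²·(1 − 0.08536127)·5.28/1589 = 7.1142388 × 10^-4.
Private: Wₕ = 0.14567901; term = 0.14567901²·(1 − 0.16574487)·31.8/929 = 6.0604416 × 10^-4.
Sum = 0.013694572.
SE = √(0.013694572) = 0.11702.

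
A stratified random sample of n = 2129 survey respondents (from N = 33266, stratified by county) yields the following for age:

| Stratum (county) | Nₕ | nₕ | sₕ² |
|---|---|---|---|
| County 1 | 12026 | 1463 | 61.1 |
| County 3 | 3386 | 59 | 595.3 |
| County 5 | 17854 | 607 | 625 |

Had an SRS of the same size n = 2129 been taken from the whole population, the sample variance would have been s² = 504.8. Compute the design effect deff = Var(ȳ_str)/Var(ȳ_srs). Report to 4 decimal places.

Var(ȳ_str) = Σ Wₕ²(1−fₕ)sₕ²/nₕ with Wₕ = Nₕ/33266:
  County 1: (12026/33266)²·(1−1463/12026)·61.1/1463 = 0.0047940681
  County 3: (3386/33266)²·(1−59/3386)·595.3/59 = 0.1027123
  County 5: (17854/33266)²·(1−607/17854)·625/607 = 0.28650965
  → Var(ȳ_str) = 0.39401602.
Var(ȳ_srs) = (1 − 2129/33266)·504.8/2129 = 0.22193197.
deff = 0.39401602 / 0.22193197 = 1.7754.

1.7754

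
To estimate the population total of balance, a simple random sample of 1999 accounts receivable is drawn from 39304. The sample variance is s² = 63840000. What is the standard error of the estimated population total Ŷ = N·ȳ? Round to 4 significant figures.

Var(Ŷ) = N²·Var(ȳ) = N²·(1 − n/N)·s²/n.
f = 1999/39304 = 0.05085996; Var(ȳ) = 0.94914004·63840000/1999 = 30311.706.
Var(Ŷ) = 39304² · 30311.706 = 4.6825657 × 10^13.
SE(Ŷ) = √(4.6825657 × 10^13) = 6.843 × 10^6.

6.843 × 10^6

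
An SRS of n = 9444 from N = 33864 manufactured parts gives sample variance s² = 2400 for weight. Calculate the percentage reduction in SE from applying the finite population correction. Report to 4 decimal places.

f = n/N = 9444/33864 = 0.27888023.
SE_no-fpc = √(s²/n) = 0.50411269; SE_fpc = √((1−f)s²/n) = 0.4280863.
Ratio = √(1−f) = 0.84918771. Reduction = 100·(1 − 0.84918771) = 15.0812%.

15.0812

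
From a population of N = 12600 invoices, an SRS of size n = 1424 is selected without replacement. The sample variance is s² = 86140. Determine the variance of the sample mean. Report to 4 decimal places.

53.6551

Under SRS without replacement, Var(ȳ) = (1 − f)·s²/n with f = n/N = 1424/12600 = 0.11301587.
Var(ȳ) = (1 − 0.11301587)·86140/1424 = 0.88698413·60.491573 = 53.655065.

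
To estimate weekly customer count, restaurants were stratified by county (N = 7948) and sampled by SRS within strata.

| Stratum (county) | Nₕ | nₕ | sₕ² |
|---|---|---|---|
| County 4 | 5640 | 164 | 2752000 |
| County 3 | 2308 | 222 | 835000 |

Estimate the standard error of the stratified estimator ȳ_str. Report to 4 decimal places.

Var(ȳ_str) = Σₕ Wₕ²(1 − fₕ)sₕ²/nₕ with Wₕ = Nₕ/N, N = 7948.
County 4: Wₕ = 0.70961248; term = 0.70961248²·(1 − 0.02907801)·2752000/164 = 8204.1087.
County 3: Wₕ = 0.29038752; term = 0.29038752²·(1 − 0.09618718)·835000/222 = 286.66053.
Sum = 8490.7692.
SE = √(8490.7692) = 92.1454.

92.1454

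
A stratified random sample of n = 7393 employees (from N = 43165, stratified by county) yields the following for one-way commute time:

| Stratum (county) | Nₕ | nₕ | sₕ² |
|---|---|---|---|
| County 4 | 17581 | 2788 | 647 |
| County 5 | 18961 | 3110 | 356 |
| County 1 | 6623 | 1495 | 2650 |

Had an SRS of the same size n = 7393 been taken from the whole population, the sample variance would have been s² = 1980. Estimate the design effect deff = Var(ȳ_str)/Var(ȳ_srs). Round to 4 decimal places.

Var(ȳ_str) = Σ Wₕ²(1−fₕ)sₕ²/nₕ with Wₕ = Nₕ/43165:
  County 4: (17581/43165)²·(1−2788/17581)·647/2788 = 0.032392752
  County 5: (18961/43165)²·(1−3110/18961)·356/3110 = 0.018464775
  County 1: (6623/43165)²·(1−1495/6623)·2650/1495 = 0.032310521
  → Var(ȳ_str) = 0.083168048.
Var(ȳ_srs) = (1 − 7393/43165)·1980/7393 = 0.22195041.
deff = 0.083168048 / 0.22195041 = 0.3747.

0.3747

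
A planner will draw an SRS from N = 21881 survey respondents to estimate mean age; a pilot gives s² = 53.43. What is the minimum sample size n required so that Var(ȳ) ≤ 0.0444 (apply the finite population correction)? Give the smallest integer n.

1141

Without fpc, n₀ = s²/D = 53.43/0.0444 = 1203.3784.
With fpc, (1 − n/N)·s²/n ≤ D requires n ≥ n₀/(1 + n₀/N) = 1203.3784/(1 + 1203.3784/21881) = 1140.6468.
Rounding up, n = 1141.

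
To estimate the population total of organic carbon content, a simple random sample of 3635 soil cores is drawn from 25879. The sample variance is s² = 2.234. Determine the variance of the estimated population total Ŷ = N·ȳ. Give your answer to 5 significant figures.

Var(Ŷ) = N²·Var(ȳ) = N²·(1 − n/N)·s²/n.
f = 3635/25879 = 0.14046138; Var(ȳ) = 0.85953862·2.234/3635 = 5.2825565 × 10^-4.
Var(Ŷ) = 25879² · (5.2825565 × 10^-4) = 353784.77.

353780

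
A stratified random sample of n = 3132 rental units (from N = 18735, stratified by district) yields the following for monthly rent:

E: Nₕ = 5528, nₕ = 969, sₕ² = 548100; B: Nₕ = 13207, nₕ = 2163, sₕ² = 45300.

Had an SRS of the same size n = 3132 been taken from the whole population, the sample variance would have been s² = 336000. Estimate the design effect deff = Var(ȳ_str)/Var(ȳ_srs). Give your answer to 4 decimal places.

Var(ȳ_str) = Σ Wₕ²(1−fₕ)sₕ²/nₕ with Wₕ = Nₕ/18735:
  E: (5528/18735)²·(1−969/5528)·548100/969 = 40.613111
  B: (13207/18735)²·(1−2163/13207)·45300/2163 = 8.7029174
  → Var(ȳ_str) = 49.316028.
Var(ȳ_srs) = (1 − 3132/18735)·336000/3132 = 89.345346.
deff = 49.316028 / 89.345346 = 0.5520.

0.5520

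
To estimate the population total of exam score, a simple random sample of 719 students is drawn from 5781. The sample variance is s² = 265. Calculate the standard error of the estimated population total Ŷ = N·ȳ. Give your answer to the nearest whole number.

Var(Ŷ) = N²·Var(ȳ) = N²·(1 − n/N)·s²/n.
f = 719/5781 = 0.12437295; Var(ȳ) = 0.87562705·265/719 = 0.32272763.
Var(Ŷ) = 5781² · 0.32272763 = 1.0785545 × 10^7.
SE(Ŷ) = √(1.0785545 × 10^7) = 3284.

3284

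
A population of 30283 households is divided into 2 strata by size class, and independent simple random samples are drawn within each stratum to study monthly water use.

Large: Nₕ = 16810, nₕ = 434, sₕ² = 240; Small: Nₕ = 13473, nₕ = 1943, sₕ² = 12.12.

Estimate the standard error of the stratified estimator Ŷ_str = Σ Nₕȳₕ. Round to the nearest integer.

Var(Ŷ_str) = Σₕ Nₕ²(1 − fₕ)sₕ²/nₕ.
Large: 16810²·(1 − 434/16810)·240/434 = 1.5222888 × 10^8.
Small: 13473²·(1 − 1943/13473)·12.12/1943 = 968999.24.
Sum = 1.5319788 × 10^8.
SE = √(1.5319788 × 10^8) = 12377.

12377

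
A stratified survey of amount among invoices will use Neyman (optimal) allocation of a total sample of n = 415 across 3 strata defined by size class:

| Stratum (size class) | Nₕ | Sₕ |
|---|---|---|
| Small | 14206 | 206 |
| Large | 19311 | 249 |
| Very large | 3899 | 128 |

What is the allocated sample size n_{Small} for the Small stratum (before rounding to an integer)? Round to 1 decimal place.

147.5

Neyman allocation: nₕ = n·NₕSₕ / Σⱼ NⱼSⱼ.
Σ NⱼSⱼ = 14206·206 + 19311·249 + 3899·128 = 8.233947 × 10^6.
n_{Small} = 415·14206·206 / (8.233947 × 10^6) = 147.5.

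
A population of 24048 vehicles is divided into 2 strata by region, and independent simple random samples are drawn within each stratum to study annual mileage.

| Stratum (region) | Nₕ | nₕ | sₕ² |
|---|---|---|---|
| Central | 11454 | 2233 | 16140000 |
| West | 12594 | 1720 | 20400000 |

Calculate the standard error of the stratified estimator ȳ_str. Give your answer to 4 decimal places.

Var(ȳ_str) = Σₕ Wₕ²(1 − fₕ)sₕ²/nₕ with Wₕ = Nₕ/N, N = 24048.
Central: Wₕ = 0.47629741; term = 0.47629741²·(1 − 0.19495373)·16140000/2233 = 1320.0552.
West: Wₕ = 0.52370259; term = 0.52370259²·(1 − 0.13657297)·20400000/1720 = 2808.6448.
Sum = 4128.7.
SE = √(4128.7) = 64.2550.

64.2550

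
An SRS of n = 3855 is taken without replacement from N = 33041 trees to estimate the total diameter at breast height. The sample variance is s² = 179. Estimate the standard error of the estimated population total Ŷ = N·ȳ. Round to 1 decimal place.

6691.6

Var(Ŷ) = N²·Var(ȳ) = N²·(1 − n/N)·s²/n.
f = 3855/33041 = 0.11667322; Var(ȳ) = 0.88332678·179/3855 = 0.041015692.
Var(Ŷ) = 33041² · 0.041015692 = 4.4777146 × 10^7.
SE(Ŷ) = √(4.4777146 × 10^7) = 6691.6.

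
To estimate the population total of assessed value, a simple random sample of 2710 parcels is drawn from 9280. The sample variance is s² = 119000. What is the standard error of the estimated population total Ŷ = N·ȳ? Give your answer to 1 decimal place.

51742.3

Var(Ŷ) = N²·Var(ȳ) = N²·(1 − n/N)·s²/n.
f = 2710/9280 = 0.29202586; Var(ȳ) = 0.70797414·119000/2710 = 31.088163.
Var(Ŷ) = 9280² · 31.088163 = 2.6772629 × 10^9.
SE(Ŷ) = √(2.6772629 × 10^9) = 51742.3.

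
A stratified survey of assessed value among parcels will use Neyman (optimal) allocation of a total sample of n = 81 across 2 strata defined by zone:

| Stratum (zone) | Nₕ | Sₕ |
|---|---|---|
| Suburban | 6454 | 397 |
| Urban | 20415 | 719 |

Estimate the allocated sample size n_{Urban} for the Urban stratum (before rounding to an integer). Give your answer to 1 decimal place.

Neyman allocation: nₕ = n·NₕSₕ / Σⱼ NⱼSⱼ.
Σ NⱼSⱼ = 6454·397 + 20415·719 = 1.7240623 × 10^7.
n_{Urban} = 81·20415·719 / (1.7240623 × 10^7) = 69.0.

69.0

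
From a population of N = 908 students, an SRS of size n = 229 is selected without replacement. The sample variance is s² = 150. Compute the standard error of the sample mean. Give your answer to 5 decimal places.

0.69987

Under SRS without replacement, Var(ȳ) = (1 − f)·s²/n with f = n/N = 229/908 = 0.25220264.
Var(ȳ) = (1 − 0.25220264)·150/229 = 0.74779736·0.65502183 = 0.4898236.
SE(ȳ) = √(0.4898236) = 0.69987.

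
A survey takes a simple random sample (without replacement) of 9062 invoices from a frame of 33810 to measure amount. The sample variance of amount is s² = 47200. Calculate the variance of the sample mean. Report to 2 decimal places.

3.81

Under SRS without replacement, Var(ȳ) = (1 − f)·s²/n with f = n/N = 9062/33810 = 0.26802721.
Var(ȳ) = (1 − 0.26802721)·47200/9062 = 0.73197279·5.2085632 = 3.8125266.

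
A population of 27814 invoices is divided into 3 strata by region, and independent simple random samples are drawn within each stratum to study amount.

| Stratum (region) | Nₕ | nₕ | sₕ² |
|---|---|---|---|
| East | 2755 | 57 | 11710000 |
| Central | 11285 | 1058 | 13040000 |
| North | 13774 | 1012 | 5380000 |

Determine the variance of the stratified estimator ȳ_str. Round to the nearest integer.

Var(ȳ_str) = Σₕ Wₕ²(1 − fₕ)sₕ²/nₕ with Wₕ = Nₕ/N, N = 27814.
East: Wₕ = 0.09905084; term = 0.09905084²·(1 − 0.02068966)·11710000/57 = 1973.8706.
Central: Wₕ = 0.40573093; term = 0.40573093²·(1 − 0.09375277)·13040000/1058 = 1838.7168.
North: Wₕ = 0.49521824; term = 0.49521824²·(1 − 0.07347176)·5380000/1012 = 1207.9631.
Sum = 5020.5505.

5021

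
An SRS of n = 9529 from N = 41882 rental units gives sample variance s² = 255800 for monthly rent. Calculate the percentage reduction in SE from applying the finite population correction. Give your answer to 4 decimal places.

f = n/N = 9529/41882 = 0.22752018.
SE_no-fpc = √(s²/n) = 5.1811553; SE_fpc = √((1−f)s²/n) = 4.5537604.
Ratio = √(1−f) = 0.87890831. Reduction = 100·(1 − 0.87890831) = 12.1092%.

12.1092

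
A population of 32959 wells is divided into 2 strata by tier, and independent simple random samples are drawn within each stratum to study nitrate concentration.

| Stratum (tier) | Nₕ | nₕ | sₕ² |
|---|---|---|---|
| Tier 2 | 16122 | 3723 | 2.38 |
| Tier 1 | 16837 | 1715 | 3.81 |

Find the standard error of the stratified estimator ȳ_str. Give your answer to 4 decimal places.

Var(ȳ_str) = Σₕ Wₕ²(1 − fₕ)sₕ²/nₕ with Wₕ = Nₕ/N, N = 32959.
Tier 2: Wₕ = 0.48915319; term = 0.48915319²·(1 − 0.23092668)·2.38/3723 = 1.1763632 × 10^-4.
Tier 1: Wₕ = 0.51084681; term = 0.51084681²·(1 − 0.10185900)·3.81/1715 = 5.20699 × 10^-4.
Sum = 6.3833532 × 10^-4.
SE = √(6.3833532 × 10^-4) = 0.0253.

0.0253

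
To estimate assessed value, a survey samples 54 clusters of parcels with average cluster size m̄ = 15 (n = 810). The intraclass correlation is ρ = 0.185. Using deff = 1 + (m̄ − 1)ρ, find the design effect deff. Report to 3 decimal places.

deff = 1 + (15 − 1)·0.185 = 1 + 2.59 = 3.59.

3.590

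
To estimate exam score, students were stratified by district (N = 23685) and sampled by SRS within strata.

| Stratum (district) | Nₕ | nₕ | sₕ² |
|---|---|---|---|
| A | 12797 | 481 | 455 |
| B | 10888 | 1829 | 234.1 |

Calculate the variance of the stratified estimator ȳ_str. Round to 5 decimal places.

0.28827

Var(ȳ_str) = Σₕ Wₕ²(1 − fₕ)sₕ²/nₕ with Wₕ = Nₕ/N, N = 23685.
A: Wₕ = 0.54029977; term = 0.54029977²·(1 − 0.03758693)·455/481 = 0.26576476.
B: Wₕ = 0.45970023; term = 0.45970023²·(1 − 0.16798310)·234.1/1829 = 0.022504497.
Sum = 0.28826926.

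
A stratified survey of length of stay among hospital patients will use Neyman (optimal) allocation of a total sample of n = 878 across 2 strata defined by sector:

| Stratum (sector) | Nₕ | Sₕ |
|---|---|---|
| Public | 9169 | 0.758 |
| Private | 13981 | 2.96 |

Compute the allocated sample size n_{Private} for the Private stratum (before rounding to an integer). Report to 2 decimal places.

751.75

Neyman allocation: nₕ = n·NₕSₕ / Σⱼ NⱼSⱼ.
Σ NⱼSⱼ = 9169·0.758 + 13981·2.96 = 48333.862.
n_{Private} = 878·13981·2.96 / 48333.862 = 751.75.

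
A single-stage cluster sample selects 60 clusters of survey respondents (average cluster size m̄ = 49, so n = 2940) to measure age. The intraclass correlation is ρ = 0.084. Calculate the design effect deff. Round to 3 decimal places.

5.032

deff = 1 + (49 − 1)·0.084 = 1 + 4.032 = 5.032.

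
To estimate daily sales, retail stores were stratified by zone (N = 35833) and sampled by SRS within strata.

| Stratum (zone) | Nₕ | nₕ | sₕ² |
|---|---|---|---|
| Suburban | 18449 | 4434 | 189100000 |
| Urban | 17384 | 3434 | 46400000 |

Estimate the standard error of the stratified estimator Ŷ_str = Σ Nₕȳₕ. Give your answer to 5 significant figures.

3.7820 × 10^6

Var(Ŷ_str) = Σₕ Nₕ²(1 − fₕ)sₕ²/nₕ.
Suburban: 18449²·(1 − 4434/18449)·189100000/4434 = 1.1027112 × 10^13.
Urban: 17384²·(1 − 3434/17384)·46400000/3434 = 3.2767372 × 10^12.
Sum = 1.4303849 × 10^13.
SE = √(1.4303849 × 10^13) = 3.7820 × 10^6.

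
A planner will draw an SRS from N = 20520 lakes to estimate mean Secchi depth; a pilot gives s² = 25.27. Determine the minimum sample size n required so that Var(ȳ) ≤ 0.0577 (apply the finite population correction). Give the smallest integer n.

Without fpc, n₀ = s²/D = 25.27/0.0577 = 437.9549.
With fpc, (1 − n/N)·s²/n ≤ D requires n ≥ n₀/(1 + n₀/N) = 437.9549/(1 + 437.9549/20520) = 428.8030.
Rounding up, n = 429.

429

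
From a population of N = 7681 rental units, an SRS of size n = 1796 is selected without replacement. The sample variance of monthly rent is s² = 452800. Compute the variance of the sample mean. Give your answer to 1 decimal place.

Under SRS without replacement, Var(ȳ) = (1 − f)·s²/n with f = n/N = 1796/7681 = 0.23382372.
Var(ȳ) = (1 − 0.23382372)·452800/1796 = 0.76617628·252.11581 = 193.16516.

193.2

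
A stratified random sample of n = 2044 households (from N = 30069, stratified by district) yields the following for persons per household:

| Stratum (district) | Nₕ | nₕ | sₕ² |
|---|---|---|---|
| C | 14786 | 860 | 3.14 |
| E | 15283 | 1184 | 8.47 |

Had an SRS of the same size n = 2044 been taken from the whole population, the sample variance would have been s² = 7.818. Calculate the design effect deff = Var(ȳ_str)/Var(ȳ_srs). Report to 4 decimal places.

Var(ȳ_str) = Σ Wₕ²(1−fₕ)sₕ²/nₕ with Wₕ = Nₕ/30069:
  C: (14786/30069)²·(1−860/14786)·3.14/860 = 8.3151544 × 10^-4
  E: (15283/30069)²·(1−1184/15283)·8.47/1184 = 0.0017048676
  → Var(ȳ_str) = 0.002536383.
Var(ȳ_srs) = (1 − 2044/30069)·7.818/2044 = 0.0035648512.
deff = 0.002536383 / 0.0035648512 = 0.7115.

0.7115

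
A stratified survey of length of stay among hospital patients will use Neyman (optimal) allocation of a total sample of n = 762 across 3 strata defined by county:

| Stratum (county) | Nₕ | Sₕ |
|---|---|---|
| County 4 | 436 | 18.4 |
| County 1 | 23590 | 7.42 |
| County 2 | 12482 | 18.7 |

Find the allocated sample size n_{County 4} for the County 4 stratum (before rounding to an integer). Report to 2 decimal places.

Neyman allocation: nₕ = n·NₕSₕ / Σⱼ NⱼSⱼ.
Σ NⱼSⱼ = 436·18.4 + 23590·7.42 + 12482·18.7 = 416473.6.
n_{County 4} = 762·436·18.4 / 416473.6 = 14.68.

14.68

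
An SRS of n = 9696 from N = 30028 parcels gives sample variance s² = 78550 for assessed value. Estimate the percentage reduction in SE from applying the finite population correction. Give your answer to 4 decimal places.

f = n/N = 9696/30028 = 0.32289863.
SE_no-fpc = √(s²/n) = 2.8462746; SE_fpc = √((1−f)s²/n) = 2.3420903.
Ratio = √(1−f) = 0.82286170. Reduction = 100·(1 − 0.82286170) = 17.7138%.

17.7138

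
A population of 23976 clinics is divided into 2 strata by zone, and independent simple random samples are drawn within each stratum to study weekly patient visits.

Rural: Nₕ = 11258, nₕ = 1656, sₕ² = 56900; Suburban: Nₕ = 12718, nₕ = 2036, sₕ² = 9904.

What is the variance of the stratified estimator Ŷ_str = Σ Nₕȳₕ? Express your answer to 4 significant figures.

4.375 × 10^9

Var(Ŷ_str) = Σₕ Nₕ²(1 − fₕ)sₕ²/nₕ.
Rural: 11258²·(1 − 1656/11258)·56900/1656 = 3.7142821 × 10^9.
Suburban: 12718²·(1 − 2036/12718)·9904/2036 = 6.6085207 × 10^8.
Sum = 4.3751342 × 10^9.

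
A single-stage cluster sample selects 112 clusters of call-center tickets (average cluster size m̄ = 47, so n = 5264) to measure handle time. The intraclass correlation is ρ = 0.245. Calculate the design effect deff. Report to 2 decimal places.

deff = 1 + (47 − 1)·0.245 = 1 + 11.27 = 12.27.

12.27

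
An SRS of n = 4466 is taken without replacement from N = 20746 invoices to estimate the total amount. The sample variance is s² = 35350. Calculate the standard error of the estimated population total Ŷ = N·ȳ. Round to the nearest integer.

Var(Ŷ) = N²·Var(ȳ) = N²·(1 − n/N)·s²/n.
f = 4466/20746 = 0.21527041; Var(ȳ) = 0.78472959·35350/4466 = 6.2114176.
Var(Ŷ) = 20746² · 6.2114176 = 2.6733725 × 10^9.
SE(Ŷ) = √(2.6733725 × 10^9) = 51705.

51705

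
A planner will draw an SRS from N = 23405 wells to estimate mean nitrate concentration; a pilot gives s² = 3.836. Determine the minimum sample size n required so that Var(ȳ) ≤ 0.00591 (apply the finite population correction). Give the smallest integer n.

Without fpc, n₀ = s²/D = 3.836/0.00591 = 649.0694.
With fpc, (1 − n/N)·s²/n ≤ D requires n ≥ n₀/(1 + n₀/N) = 649.0694/(1 + 649.0694/23405) = 631.5551.
Rounding up, n = 632.

632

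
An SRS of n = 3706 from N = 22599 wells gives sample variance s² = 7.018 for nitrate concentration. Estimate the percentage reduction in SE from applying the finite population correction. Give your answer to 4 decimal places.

8.5664

f = n/N = 3706/22599 = 0.16398956.
SE_no-fpc = √(s²/n) = 0.043516502; SE_fpc = √((1−f)s²/n) = 0.039788707.
Ratio = √(1−f) = 0.91433607. Reduction = 100·(1 − 0.91433607) = 8.5664%.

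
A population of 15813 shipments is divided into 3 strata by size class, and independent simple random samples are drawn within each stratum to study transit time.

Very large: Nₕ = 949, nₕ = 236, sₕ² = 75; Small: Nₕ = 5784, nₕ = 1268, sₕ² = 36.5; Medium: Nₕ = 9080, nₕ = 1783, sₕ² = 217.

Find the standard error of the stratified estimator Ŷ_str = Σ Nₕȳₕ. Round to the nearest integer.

3005

Var(Ŷ_str) = Σₕ Nₕ²(1 − fₕ)sₕ²/nₕ.
Very large: 949²·(1 − 236/949)·75/236 = 215032.94.
Small: 5784²·(1 − 1268/5784)·36.5/1268 = 751892.63.
Medium: 9080²·(1 − 1783/9080)·217/1783 = 8.0637784 × 10^6.
Sum = 9.030704 × 10^6.
SE = √(9.030704 × 10^6) = 3005.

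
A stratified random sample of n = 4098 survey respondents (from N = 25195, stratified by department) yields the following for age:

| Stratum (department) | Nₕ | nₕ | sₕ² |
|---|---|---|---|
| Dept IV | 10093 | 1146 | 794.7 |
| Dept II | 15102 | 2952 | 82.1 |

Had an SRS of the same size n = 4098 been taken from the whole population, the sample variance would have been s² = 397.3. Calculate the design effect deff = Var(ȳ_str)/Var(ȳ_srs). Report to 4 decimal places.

1.3142

Var(ȳ_str) = Σ Wₕ²(1−fₕ)sₕ²/nₕ with Wₕ = Nₕ/25195:
  Dept IV: (10093/25195)²·(1−1146/10093)·794.7/1146 = 0.09864784
  Dept II: (15102/25195)²·(1−2952/15102)·82.1/2952 = 0.0080391258
  → Var(ȳ_str) = 0.10668697.
Var(ȳ_srs) = (1 − 4098/25195)·397.3/4098 = 0.08118073.
deff = 0.10668697 / 0.08118073 = 1.3142.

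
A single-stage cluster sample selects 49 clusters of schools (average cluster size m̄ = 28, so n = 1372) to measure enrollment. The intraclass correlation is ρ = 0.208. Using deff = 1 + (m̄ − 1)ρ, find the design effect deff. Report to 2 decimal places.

deff = 1 + (28 − 1)·0.208 = 1 + 5.616 = 6.616.

6.62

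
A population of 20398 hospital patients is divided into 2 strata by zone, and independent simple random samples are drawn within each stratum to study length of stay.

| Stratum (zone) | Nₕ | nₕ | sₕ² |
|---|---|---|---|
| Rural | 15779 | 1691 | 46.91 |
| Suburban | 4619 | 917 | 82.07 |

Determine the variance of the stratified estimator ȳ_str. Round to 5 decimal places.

0.01850

Var(ȳ_str) = Σₕ Wₕ²(1 − fₕ)sₕ²/nₕ with Wₕ = Nₕ/N, N = 20398.
Rural: Wₕ = 0.77355623; term = 0.77355623²·(1 − 0.10716775)·46.91/1691 = 0.01482093.
Suburban: Wₕ = 0.22644377; term = 0.22644377²·(1 − 0.19852782)·82.07/917 = 0.0036781065.
Sum = 0.018499037.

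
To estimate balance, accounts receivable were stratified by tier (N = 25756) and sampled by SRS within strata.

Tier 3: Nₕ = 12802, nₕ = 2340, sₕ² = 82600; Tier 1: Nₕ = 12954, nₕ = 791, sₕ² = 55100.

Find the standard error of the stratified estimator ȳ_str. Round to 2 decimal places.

Var(ȳ_str) = Σₕ Wₕ²(1 − fₕ)sₕ²/nₕ with Wₕ = Nₕ/N, N = 25756.
Tier 3: Wₕ = 0.49704923; term = 0.49704923²·(1 − 0.18278394)·82600/2340 = 7.1268874.
Tier 1: Wₕ = 0.50295077; term = 0.50295077²·(1 − 0.06106222)·55100/791 = 16.544852.
Sum = 23.671739.
SE = √(23.671739) = 4.87.

4.87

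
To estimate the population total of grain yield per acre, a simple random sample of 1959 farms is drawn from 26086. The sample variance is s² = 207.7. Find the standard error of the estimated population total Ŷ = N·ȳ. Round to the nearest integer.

Var(Ŷ) = N²·Var(ȳ) = N²·(1 − n/N)·s²/n.
f = 1959/26086 = 0.07509775; Var(ȳ) = 0.92490225·207.7/1959 = 0.098061356.
Var(Ŷ) = 26086² · 0.098061356 = 6.6728732 × 10^7.
SE(Ŷ) = √(6.6728732 × 10^7) = 8169.

8169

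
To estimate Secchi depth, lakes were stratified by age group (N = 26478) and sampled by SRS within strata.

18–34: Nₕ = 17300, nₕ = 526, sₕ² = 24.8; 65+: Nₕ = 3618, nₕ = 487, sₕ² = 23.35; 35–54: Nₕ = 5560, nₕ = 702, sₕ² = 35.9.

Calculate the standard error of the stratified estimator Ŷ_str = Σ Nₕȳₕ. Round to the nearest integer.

3950

Var(Ŷ_str) = Σₕ Nₕ²(1 − fₕ)sₕ²/nₕ.
18–34: 17300²·(1 − 526/17300)·24.8/526 = 1.3681971 × 10^7.
65+: 3618²·(1 − 487/3618)·23.35/487 = 543137.21.
35–54: 5560²·(1 − 702/5560)·35.9/702 = 1.3813052 × 10^6.
Sum = 1.5606413 × 10^7.
SE = √(1.5606413 × 10^7) = 3950.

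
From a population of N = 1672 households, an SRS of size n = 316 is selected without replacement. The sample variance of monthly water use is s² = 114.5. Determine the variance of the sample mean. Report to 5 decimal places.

0.29386

Under SRS without replacement, Var(ȳ) = (1 − f)·s²/n with f = n/N = 316/1672 = 0.18899522.
Var(ȳ) = (1 − 0.18899522)·114.5/316 = 0.81100478·0.36234177 = 0.29386091.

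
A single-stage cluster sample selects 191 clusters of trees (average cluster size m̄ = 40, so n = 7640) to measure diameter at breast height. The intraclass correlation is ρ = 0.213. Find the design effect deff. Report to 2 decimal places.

deff = 1 + (40 − 1)·0.213 = 1 + 8.307 = 9.307.

9.31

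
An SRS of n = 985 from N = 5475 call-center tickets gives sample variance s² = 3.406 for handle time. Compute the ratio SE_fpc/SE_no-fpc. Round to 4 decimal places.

0.9056

f = n/N = 985/5475 = 0.17990868.
SE_no-fpc = √(s²/n) = 0.05880364; SE_fpc = √((1−f)s²/n) = 0.053251925.
Ratio = √(1−f) = 0.90558894.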